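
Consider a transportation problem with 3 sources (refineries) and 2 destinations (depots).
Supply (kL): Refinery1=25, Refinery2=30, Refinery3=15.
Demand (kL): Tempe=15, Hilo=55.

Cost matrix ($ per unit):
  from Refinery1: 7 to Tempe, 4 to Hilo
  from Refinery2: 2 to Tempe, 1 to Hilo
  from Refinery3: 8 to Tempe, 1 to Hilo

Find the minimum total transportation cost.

160

An optimal shipping plan:
  Refinery1->Hilo: 25 × $4 = $100
  Refinery2->Tempe: 15 × $2 = $30
  Refinery2->Hilo: 15 × $1 = $15
  Refinery3->Hilo: 15 × $1 = $15
Total = 100 + 30 + 15 + 15 = $160.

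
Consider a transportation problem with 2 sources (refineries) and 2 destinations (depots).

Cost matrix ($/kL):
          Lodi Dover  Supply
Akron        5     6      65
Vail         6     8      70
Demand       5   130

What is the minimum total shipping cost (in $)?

940

Optimal allocation:
  Akron to Dover: 65 × $6 = $390
  Vail to Lodi: 5 × $6 = $30
  Vail to Dover: 65 × $8 = $520
Total = 390 + 30 + 520 = $940.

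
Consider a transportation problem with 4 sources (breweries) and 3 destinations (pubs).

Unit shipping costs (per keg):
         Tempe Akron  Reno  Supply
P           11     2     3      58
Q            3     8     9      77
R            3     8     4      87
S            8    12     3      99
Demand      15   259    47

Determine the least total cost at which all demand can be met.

An optimal shipping plan:
  P–Akron: 58 × 2 = 116
  Q–Akron: 77 × 8 = 616
  R–Tempe: 15 × 3 = 45
  R–Akron: 72 × 8 = 576
  S–Akron: 52 × 12 = 624
  S–Reno: 47 × 3 = 141
Total = 116 + 616 + 45 + 576 + 624 + 141 = 2118.

2118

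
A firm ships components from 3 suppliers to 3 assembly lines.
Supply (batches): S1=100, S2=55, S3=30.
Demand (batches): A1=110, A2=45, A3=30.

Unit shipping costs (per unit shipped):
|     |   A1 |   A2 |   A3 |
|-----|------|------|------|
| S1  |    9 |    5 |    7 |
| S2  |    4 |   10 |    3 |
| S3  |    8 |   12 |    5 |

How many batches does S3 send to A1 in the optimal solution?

0

Optimal shipments:
  S1→A1: 55 × 9 = 495
  S1→A2: 45 × 5 = 225
  S2→A1: 55 × 4 = 220
  S3→A3: 30 × 5 = 150
Total cost = 1090.
The route S3→A1 is not used.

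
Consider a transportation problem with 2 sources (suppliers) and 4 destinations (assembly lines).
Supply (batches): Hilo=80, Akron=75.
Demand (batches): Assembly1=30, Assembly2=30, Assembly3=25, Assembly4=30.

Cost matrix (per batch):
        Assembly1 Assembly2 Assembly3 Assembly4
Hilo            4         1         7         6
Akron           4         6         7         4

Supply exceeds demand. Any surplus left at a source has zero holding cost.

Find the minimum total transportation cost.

445

Optimal allocation:
  Hilo to Assembly1: 30 × 4 = 120
  Hilo to Assembly2: 30 × 1 = 30
  Hilo to Assembly3: 20 × 7 = 140
  Akron to Assembly3: 5 × 7 = 35
  Akron to Assembly4: 30 × 4 = 120
Total = 120 + 30 + 140 + 35 + 120 = 445.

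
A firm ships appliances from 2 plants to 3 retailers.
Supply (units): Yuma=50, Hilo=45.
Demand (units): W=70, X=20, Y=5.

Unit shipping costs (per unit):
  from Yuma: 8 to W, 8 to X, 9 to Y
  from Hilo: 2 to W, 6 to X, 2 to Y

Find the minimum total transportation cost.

490

A cheapest plan:
  Yuma to W: 30 × 8 = 240
  Yuma to X: 20 × 8 = 160
  Hilo to W: 40 × 2 = 80
  Hilo to Y: 5 × 2 = 10
Total = 240 + 160 + 80 + 10 = 490.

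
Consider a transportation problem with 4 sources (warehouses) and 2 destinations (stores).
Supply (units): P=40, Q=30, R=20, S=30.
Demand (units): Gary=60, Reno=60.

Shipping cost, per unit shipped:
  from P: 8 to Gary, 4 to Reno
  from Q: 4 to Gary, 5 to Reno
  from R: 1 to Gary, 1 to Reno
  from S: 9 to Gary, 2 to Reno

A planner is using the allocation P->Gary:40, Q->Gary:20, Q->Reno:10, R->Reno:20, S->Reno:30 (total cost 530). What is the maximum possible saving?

Current plan cost = 40·8 + 20·4 + 10·5 + 20·1 + 30·2 = 530.
Optimal plan:
  P→Gary: 10 units
  P→Reno: 30 units
  Q→Gary: 30 units
  R→Gary: 20 units
  S→Reno: 30 units
Optimal cost = 400.
Saving = 530 − 400 = 130.

130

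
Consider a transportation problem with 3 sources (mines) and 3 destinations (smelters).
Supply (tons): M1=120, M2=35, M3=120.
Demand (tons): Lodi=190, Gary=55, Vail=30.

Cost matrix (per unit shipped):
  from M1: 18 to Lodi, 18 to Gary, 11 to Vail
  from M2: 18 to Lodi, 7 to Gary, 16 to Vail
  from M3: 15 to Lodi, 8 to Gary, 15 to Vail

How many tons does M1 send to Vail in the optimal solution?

The minimum-cost plan:
  M1->Lodi: 90 × 18 = 1620
  M1->Vail: 30 × 11 = 330
  M2->Gary: 35 × 7 = 245
  M3->Lodi: 100 × 15 = 1500
  M3->Gary: 20 × 8 = 160
Total cost = 3855.
So M1→Vail carries 30 tons.

30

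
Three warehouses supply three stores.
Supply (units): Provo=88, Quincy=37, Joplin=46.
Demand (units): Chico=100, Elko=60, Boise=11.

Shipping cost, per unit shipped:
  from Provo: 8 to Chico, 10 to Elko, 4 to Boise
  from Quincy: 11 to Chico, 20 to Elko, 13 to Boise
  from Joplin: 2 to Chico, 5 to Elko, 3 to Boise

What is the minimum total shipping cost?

1279

One minimum-cost allocation:
  Provo->Chico: 17 units
  Provo->Elko: 60 units
  Provo->Boise: 11 units
  Quincy->Chico: 37 units
  Joplin->Chico: 46 units
Total cost = 1279.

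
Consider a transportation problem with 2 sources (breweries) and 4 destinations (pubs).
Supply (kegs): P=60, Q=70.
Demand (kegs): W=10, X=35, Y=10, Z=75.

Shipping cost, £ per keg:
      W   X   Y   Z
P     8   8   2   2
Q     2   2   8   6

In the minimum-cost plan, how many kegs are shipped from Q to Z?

Solving gives:
  P to Y: 10 kegs
  P to Z: 50 kegs
  Q to W: 10 kegs
  Q to X: 35 kegs
  Q to Z: 25 kegs
Total cost = £360.
So Q→Z carries 25 kegs.

25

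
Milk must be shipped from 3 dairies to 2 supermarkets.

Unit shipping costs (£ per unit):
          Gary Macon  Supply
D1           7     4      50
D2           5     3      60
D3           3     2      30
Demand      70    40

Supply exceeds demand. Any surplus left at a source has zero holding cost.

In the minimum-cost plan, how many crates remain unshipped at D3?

An optimal plan:
  D1–Macon: 20 crates
  D2–Gary: 40 crates
  D2–Macon: 20 crates
  D3–Gary: 30 crates
Total cost = £430.
D3 ships 30 of its 30, leaving 0.

0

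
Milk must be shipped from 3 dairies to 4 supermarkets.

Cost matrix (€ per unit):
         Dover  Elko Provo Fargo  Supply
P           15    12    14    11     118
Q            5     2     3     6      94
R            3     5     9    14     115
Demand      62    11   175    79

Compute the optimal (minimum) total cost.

Optimal allocation:
  P to Provo: 39 crates
  P to Fargo: 79 crates
  Q to Provo: 94 crates
  R to Dover: 62 crates
  R to Elko: 11 crates
  R to Provo: 42 crates
Total cost = €2316.

2316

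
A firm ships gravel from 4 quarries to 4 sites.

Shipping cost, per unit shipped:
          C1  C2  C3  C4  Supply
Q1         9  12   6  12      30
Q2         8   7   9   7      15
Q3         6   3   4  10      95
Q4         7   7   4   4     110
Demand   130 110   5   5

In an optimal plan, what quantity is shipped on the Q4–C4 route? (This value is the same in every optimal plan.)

5

Optimal shipments:
  Q1→C1: 30 × 9 = 270
  Q2→C2: 15 × 7 = 105
  Q3→C2: 95 × 3 = 285
  Q4→C1: 100 × 7 = 700
  Q4→C3: 5 × 4 = 20
  Q4→C4: 5 × 4 = 20
Total cost = 1400.
So Q4→C4 carries 5 truckloads.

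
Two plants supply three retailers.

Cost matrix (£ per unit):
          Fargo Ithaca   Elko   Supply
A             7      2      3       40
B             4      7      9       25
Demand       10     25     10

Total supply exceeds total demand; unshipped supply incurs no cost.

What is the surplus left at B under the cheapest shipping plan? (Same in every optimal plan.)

15

An optimal plan:
  A→Ithaca: 25 × £2 = £50
  A→Elko: 10 × £3 = £30
  B→Fargo: 10 × £4 = £40
Total cost = £120.
B ships 10 of its 25, leaving 15.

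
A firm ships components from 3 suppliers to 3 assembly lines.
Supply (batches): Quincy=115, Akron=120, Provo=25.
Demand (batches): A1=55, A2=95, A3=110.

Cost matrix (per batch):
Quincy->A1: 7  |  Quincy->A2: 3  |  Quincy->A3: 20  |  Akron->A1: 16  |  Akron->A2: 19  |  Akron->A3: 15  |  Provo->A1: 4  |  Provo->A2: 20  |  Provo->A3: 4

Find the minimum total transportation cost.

A cheapest plan:
  Quincy to A1: 20 × 7 = 140
  Quincy to A2: 95 × 3 = 285
  Akron to A1: 10 × 16 = 160
  Akron to A3: 110 × 15 = 1650
  Provo to A1: 25 × 4 = 100
Total = 140 + 285 + 160 + 1650 + 100 = 2335.

2335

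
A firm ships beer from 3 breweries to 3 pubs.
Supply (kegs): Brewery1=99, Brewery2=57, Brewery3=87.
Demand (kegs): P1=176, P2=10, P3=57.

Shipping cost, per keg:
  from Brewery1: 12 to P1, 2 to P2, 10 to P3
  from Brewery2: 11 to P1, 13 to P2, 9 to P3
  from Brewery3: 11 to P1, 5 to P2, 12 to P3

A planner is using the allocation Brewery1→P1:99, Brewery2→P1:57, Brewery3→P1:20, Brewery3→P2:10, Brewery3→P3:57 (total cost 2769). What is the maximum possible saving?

211

Current plan cost = 99·12 + 57·11 + 20·11 + 10·5 + 57·12 = 2769.
Optimal plan:
  Brewery1→P1: 32 kegs
  Brewery1→P2: 10 kegs
  Brewery1→P3: 57 kegs
  Brewery2→P1: 57 kegs
  Brewery3→P1: 87 kegs
Optimal cost = 2558.
Saving = 2769 − 2558 = 211.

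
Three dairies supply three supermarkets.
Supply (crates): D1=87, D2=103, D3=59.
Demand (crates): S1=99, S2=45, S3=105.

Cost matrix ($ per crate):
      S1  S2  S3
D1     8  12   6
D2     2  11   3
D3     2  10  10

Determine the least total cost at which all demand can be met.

1179

One minimum-cost allocation:
  D1→S2: 45 crates
  D1→S3: 42 crates
  D2→S1: 40 crates
  D2→S3: 63 crates
  D3→S1: 59 crates
Total cost = $1179.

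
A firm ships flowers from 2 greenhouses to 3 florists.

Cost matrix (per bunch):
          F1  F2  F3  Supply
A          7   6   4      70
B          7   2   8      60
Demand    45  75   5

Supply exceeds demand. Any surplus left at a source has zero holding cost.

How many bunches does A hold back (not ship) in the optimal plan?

5

Minimum-cost shipments:
  A–F1: 45 bunches
  A–F2: 15 bunches
  A–F3: 5 bunches
  B–F2: 60 bunches
Total cost = 545.
A ships 65 of its 70, leaving 5.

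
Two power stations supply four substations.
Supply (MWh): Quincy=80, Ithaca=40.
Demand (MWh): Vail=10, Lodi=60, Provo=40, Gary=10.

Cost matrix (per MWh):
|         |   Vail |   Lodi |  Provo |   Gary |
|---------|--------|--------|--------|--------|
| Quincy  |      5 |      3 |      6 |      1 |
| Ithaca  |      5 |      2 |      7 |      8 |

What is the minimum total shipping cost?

One minimum-cost allocation:
  Quincy→Vail: 10 × 5 = 50
  Quincy→Lodi: 20 × 3 = 60
  Quincy→Provo: 40 × 6 = 240
  Quincy→Gary: 10 × 1 = 10
  Ithaca→Lodi: 40 × 2 = 80
Total = 50 + 60 + 240 + 10 + 80 = 440.

440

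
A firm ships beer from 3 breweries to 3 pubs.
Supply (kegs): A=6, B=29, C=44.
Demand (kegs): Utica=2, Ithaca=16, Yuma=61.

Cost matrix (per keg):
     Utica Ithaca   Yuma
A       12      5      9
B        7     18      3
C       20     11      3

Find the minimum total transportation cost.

337

A cheapest plan:
  A->Ithaca: 6 × 5 = 30
  B->Utica: 2 × 7 = 14
  B->Yuma: 27 × 3 = 81
  C->Ithaca: 10 × 11 = 110
  C->Yuma: 34 × 3 = 102
Total = 30 + 14 + 81 + 110 + 102 = 337.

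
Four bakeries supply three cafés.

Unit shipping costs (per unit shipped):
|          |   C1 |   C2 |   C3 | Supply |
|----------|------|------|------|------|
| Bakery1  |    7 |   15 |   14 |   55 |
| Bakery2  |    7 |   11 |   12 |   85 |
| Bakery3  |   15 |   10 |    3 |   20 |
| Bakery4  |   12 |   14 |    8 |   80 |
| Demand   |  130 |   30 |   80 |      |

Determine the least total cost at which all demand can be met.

1840

A cheapest plan:
  Bakery1 to C1: 55 × 7 = 385
  Bakery2 to C1: 75 × 7 = 525
  Bakery2 to C2: 10 × 11 = 110
  Bakery3 to C3: 20 × 3 = 60
  Bakery4 to C2: 20 × 14 = 280
  Bakery4 to C3: 60 × 8 = 480
Total = 385 + 525 + 110 + 60 + 280 + 480 = 1840.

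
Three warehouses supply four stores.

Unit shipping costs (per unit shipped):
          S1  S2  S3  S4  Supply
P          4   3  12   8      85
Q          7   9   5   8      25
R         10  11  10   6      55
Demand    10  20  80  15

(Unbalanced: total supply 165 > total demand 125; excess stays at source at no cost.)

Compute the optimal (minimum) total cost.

An optimal shipping plan:
  P→S1: 10 × 4 = 40
  P→S2: 20 × 3 = 60
  P→S3: 15 × 12 = 180
  Q→S3: 25 × 5 = 125
  R→S3: 40 × 10 = 400
  R→S4: 15 × 6 = 90
Total = 40 + 60 + 180 + 125 + 400 + 90 = 895.

895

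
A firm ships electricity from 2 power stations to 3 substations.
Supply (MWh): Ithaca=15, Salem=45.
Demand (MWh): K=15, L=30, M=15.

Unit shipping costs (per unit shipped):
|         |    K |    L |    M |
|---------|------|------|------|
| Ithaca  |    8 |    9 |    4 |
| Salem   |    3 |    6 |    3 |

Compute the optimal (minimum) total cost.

Optimal allocation:
  Ithaca–M: 15 × 4 = 60
  Salem–K: 15 × 3 = 45
  Salem–L: 30 × 6 = 180
Total = 60 + 45 + 180 = 285.
(Supply check: Ithaca ships 15; Salem ships 45.)

285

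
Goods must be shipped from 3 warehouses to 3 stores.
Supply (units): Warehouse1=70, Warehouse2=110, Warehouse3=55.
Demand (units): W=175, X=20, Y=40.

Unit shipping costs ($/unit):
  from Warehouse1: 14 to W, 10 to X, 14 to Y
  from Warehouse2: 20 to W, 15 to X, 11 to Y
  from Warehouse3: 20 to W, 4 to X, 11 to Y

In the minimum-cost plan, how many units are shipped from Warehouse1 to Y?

0

Solving gives:
  Warehouse1->W: 70 × $14 = $980
  Warehouse2->W: 70 × $20 = $1400
  Warehouse2->Y: 40 × $11 = $440
  Warehouse3->W: 35 × $20 = $700
  Warehouse3->X: 20 × $4 = $80
Total cost = $3600.
The route Warehouse1→Y is not used.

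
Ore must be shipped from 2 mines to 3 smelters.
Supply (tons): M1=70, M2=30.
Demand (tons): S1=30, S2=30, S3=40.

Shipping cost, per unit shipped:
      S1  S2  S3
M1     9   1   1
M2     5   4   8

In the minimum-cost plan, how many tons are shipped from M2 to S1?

The minimum-cost plan:
  M1–S2: 30 × 1 = 30
  M1–S3: 40 × 1 = 40
  M2–S1: 30 × 5 = 150
Total cost = 220.
So M2→S1 carries 30 tons.

30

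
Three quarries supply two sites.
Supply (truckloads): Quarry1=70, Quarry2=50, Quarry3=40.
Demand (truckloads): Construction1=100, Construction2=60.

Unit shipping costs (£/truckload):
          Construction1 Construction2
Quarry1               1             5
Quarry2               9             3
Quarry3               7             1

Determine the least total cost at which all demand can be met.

One minimum-cost allocation:
  Quarry1–Construction1: 70 truckloads
  Quarry2–Construction1: 30 truckloads
  Quarry2–Construction2: 20 truckloads
  Quarry3–Construction2: 40 truckloads
Total cost = £440.

440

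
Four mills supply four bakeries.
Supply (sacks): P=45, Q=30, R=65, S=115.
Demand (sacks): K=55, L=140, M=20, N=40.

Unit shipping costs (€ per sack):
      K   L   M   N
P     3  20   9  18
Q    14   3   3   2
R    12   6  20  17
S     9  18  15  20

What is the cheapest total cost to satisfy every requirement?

An optimal shipping plan:
  P→K: 25 × €3 = €75
  P→M: 20 × €9 = €180
  Q→N: 30 × €2 = €60
  R→L: 65 × €6 = €390
  S→K: 30 × €9 = €270
  S→L: 75 × €18 = €1350
  S→N: 10 × €20 = €200
Total = 75 + 180 + 60 + 390 + 270 + 1350 + 200 = €2525.

2525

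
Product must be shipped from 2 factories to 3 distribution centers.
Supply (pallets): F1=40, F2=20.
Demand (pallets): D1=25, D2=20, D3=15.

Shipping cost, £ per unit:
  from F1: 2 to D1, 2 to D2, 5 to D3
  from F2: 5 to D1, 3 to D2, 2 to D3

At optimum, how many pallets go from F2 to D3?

Solving gives:
  F1 to D1: 25 pallets
  F1 to D2: 15 pallets
  F2 to D2: 5 pallets
  F2 to D3: 15 pallets
Total cost = £125.
So F2→D3 carries 15 pallets.

15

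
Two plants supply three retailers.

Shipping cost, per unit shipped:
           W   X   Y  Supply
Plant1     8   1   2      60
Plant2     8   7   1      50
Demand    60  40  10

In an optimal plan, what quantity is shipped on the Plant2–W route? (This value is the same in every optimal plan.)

40

The minimum-cost plan:
  Plant1–W: 20 × 8 = 160
  Plant1–X: 40 × 1 = 40
  Plant2–W: 40 × 8 = 320
  Plant2–Y: 10 × 1 = 10
Total cost = 530.
So Plant2→W carries 40 units.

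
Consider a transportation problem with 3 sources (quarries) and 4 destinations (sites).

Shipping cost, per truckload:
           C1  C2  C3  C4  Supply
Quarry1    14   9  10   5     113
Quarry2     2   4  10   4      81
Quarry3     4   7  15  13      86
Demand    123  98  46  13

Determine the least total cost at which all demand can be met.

An optimal shipping plan:
  Quarry1→C2: 54 truckloads
  Quarry1→C3: 46 truckloads
  Quarry1→C4: 13 truckloads
  Quarry2→C1: 37 truckloads
  Quarry2→C2: 44 truckloads
  Quarry3→C1: 86 truckloads
Total cost = 1605.

1605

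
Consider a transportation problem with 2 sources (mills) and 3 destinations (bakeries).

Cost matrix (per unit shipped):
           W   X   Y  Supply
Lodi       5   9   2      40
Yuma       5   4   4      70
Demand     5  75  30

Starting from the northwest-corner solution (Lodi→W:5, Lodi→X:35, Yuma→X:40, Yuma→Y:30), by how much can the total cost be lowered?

Current plan cost = 5·5 + 35·9 + 40·4 + 30·4 = 620.
Optimal plan:
  Lodi to W: 5 × 5 = 25
  Lodi to X: 5 × 9 = 45
  Lodi to Y: 30 × 2 = 60
  Yuma to X: 70 × 4 = 280
Optimal cost = 410.
Saving = 620 − 410 = 210.

210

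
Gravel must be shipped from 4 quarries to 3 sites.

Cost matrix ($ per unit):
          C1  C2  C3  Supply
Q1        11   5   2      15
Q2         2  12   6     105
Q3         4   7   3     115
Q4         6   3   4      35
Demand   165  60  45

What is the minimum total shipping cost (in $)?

835

A cheapest plan:
  Q1–C2: 15 truckloads
  Q2–C1: 105 truckloads
  Q3–C1: 60 truckloads
  Q3–C2: 10 truckloads
  Q3–C3: 45 truckloads
  Q4–C2: 35 truckloads
Total cost = $835.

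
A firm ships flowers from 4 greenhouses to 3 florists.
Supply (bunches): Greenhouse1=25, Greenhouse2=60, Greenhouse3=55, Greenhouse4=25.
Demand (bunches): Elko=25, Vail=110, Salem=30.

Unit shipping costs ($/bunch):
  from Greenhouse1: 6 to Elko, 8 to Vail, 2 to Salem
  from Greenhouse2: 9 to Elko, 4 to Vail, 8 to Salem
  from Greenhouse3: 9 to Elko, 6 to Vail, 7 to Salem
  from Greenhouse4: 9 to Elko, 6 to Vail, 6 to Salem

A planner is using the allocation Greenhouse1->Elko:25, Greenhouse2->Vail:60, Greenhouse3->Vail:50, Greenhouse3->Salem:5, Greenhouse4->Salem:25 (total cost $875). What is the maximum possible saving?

Current plan cost = 25·6 + 60·4 + 50·6 + 5·7 + 25·6 = $875.
Optimal plan:
  Greenhouse1–Salem: 25 × $2 = $50
  Greenhouse2–Vail: 60 × $4 = $240
  Greenhouse3–Elko: 25 × $9 = $225
  Greenhouse3–Vail: 30 × $6 = $180
  Greenhouse4–Vail: 20 × $6 = $120
  Greenhouse4–Salem: 5 × $6 = $30
Optimal cost = $845.
Saving = 875 − 845 = $30.

30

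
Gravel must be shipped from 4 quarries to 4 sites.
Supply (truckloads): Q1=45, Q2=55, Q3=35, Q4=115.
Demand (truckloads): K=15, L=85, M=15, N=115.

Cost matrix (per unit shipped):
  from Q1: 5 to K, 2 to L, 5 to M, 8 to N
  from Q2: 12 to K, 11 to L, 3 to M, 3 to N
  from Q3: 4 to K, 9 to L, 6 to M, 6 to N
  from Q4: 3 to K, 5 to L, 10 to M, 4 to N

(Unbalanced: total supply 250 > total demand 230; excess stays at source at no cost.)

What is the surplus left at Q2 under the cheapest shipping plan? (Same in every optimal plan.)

0

Minimum-cost shipments:
  Q1–L: 45 truckloads
  Q2–M: 15 truckloads
  Q2–N: 40 truckloads
  Q3–K: 15 truckloads
  Q4–L: 40 truckloads
  Q4–N: 75 truckloads
Total cost = 815.
Q2 ships 55 of its 55, leaving 0.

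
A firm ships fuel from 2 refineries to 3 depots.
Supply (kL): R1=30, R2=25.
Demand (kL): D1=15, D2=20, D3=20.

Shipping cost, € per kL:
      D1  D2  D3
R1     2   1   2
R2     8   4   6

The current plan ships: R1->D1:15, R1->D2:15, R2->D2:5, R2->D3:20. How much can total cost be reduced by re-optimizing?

Current plan cost = 15·2 + 15·1 + 5·4 + 20·6 = €185.
Optimal plan:
  R1–D1: 15 × €2 = €30
  R1–D3: 15 × €2 = €30
  R2–D2: 20 × €4 = €80
  R2–D3: 5 × €6 = €30
Optimal cost = €170.
Saving = 185 − 170 = €15.

15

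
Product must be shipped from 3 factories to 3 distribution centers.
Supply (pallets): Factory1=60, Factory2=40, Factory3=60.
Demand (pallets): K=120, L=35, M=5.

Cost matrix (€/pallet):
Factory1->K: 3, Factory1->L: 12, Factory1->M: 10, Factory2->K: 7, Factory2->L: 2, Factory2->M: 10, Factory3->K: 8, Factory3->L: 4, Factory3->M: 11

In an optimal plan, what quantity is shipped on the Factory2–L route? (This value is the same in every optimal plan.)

35

The minimum-cost plan:
  Factory1->K: 60 × €3 = €180
  Factory2->L: 35 × €2 = €70
  Factory2->M: 5 × €10 = €50
  Factory3->K: 60 × €8 = €480
Total cost = €780.
So Factory2→L carries 35 pallets.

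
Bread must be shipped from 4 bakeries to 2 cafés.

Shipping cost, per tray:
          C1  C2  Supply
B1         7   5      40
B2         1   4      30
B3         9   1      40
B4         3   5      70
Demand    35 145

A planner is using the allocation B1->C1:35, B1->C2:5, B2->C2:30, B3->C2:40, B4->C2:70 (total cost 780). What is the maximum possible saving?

Current plan cost = 35·7 + 5·5 + 30·4 + 40·1 + 70·5 = 780.
Optimal plan:
  B1–C2: 40 × 5 = 200
  B2–C1: 30 × 1 = 30
  B3–C2: 40 × 1 = 40
  B4–C1: 5 × 3 = 15
  B4–C2: 65 × 5 = 325
Optimal cost = 610.
Saving = 780 − 610 = 170.

170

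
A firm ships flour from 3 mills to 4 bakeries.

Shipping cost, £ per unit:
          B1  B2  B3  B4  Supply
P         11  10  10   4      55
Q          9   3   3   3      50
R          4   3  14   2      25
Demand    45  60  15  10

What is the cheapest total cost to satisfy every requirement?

One minimum-cost allocation:
  P->B1: 20 × £11 = £220
  P->B2: 25 × £10 = £250
  P->B4: 10 × £4 = £40
  Q->B2: 35 × £3 = £105
  Q->B3: 15 × £3 = £45
  R->B1: 25 × £4 = £100
Total = 220 + 250 + 40 + 105 + 45 + 100 = £760.
(Supply check: P ships 55; Q ships 50; R ships 25.)

760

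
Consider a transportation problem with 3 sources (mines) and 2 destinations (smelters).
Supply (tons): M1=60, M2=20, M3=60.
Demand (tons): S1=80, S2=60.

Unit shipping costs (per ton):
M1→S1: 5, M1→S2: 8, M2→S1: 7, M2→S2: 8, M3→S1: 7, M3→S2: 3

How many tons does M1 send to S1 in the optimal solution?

60

Solving gives:
  M1->S1: 60 tons
  M2->S1: 20 tons
  M3->S2: 60 tons
Total cost = 620.
So M1→S1 carries 60 tons.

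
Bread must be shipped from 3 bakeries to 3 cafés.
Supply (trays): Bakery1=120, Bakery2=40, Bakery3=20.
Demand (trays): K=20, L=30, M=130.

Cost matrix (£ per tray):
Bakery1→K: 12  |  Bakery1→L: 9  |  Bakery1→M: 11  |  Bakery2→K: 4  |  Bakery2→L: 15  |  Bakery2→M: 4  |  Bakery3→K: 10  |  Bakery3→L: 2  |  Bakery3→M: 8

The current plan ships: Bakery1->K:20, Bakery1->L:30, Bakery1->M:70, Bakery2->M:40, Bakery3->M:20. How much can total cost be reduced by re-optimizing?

Current plan cost = 20·12 + 30·9 + 70·11 + 40·4 + 20·8 = £1600.
Optimal plan:
  Bakery1->L: 10 trays
  Bakery1->M: 110 trays
  Bakery2->K: 20 trays
  Bakery2->M: 20 trays
  Bakery3->L: 20 trays
Optimal cost = £1500.
Saving = 1600 − 1500 = £100.

100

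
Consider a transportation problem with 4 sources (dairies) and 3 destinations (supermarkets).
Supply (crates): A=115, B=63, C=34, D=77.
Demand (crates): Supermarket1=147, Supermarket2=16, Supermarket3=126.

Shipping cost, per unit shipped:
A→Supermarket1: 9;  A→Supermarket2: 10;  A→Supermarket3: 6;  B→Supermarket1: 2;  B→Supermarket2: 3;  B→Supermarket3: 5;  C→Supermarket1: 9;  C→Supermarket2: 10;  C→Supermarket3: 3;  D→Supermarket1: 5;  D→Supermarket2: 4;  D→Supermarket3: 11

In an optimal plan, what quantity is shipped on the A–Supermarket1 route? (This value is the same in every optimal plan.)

23

Optimal shipments:
  A->Supermarket1: 23 crates
  A->Supermarket3: 92 crates
  B->Supermarket1: 63 crates
  C->Supermarket3: 34 crates
  D->Supermarket1: 61 crates
  D->Supermarket2: 16 crates
Total cost = 1356.
So A→Supermarket1 carries 23 crates.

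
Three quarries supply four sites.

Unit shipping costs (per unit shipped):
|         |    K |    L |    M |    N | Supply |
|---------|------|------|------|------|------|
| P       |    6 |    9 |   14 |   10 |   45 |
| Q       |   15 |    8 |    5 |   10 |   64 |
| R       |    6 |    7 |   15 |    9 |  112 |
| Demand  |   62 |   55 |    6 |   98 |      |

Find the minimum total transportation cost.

1727

One minimum-cost allocation:
  P to K: 45 × 6 = 270
  Q to L: 55 × 8 = 440
  Q to M: 6 × 5 = 30
  Q to N: 3 × 10 = 30
  R to K: 17 × 6 = 102
  R to N: 95 × 9 = 855
Total = 270 + 440 + 30 + 30 + 102 + 855 = 1727.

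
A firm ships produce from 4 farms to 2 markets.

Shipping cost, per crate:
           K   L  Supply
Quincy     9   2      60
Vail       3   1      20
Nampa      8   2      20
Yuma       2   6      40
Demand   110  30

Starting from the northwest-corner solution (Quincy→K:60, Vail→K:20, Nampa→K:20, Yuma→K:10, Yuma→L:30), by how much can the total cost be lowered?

Current plan cost = 60·9 + 20·3 + 20·8 + 10·2 + 30·6 = 960.
Optimal plan:
  Quincy–K: 30 × 9 = 270
  Quincy–L: 30 × 2 = 60
  Vail–K: 20 × 3 = 60
  Nampa–K: 20 × 8 = 160
  Yuma–K: 40 × 2 = 80
Optimal cost = 630.
Saving = 960 − 630 = 330.

330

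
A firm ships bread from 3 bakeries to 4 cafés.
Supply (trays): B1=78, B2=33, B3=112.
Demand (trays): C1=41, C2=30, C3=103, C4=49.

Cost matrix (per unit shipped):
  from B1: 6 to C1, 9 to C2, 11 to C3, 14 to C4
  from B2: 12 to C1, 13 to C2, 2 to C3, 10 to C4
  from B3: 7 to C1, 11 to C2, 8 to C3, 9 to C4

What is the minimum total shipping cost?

1604

One minimum-cost allocation:
  B1 to C1: 41 × 6 = 246
  B1 to C2: 30 × 9 = 270
  B1 to C3: 7 × 11 = 77
  B2 to C3: 33 × 2 = 66
  B3 to C3: 63 × 8 = 504
  B3 to C4: 49 × 9 = 441
Total = 246 + 270 + 77 + 66 + 504 + 441 = 1604.
(Supply check: B1 ships 78; B2 ships 33; B3 ships 112.)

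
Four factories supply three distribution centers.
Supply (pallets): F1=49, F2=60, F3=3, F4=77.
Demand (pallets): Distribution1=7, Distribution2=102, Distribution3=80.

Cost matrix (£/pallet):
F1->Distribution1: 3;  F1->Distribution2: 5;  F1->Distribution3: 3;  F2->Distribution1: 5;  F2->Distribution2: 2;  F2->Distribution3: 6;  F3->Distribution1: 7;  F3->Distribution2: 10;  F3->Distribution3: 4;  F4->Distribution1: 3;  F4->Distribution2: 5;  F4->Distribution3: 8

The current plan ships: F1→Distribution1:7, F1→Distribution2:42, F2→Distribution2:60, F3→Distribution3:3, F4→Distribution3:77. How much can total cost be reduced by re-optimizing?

Current plan cost = 7·3 + 42·5 + 60·2 + 3·4 + 77·8 = £979.
Optimal plan:
  F1 to Distribution3: 49 × £3 = £147
  F2 to Distribution2: 60 × £2 = £120
  F3 to Distribution3: 3 × £4 = £12
  F4 to Distribution1: 7 × £3 = £21
  F4 to Distribution2: 42 × £5 = £210
  F4 to Distribution3: 28 × £8 = £224
Optimal cost = £734.
Saving = 979 − 734 = £245.

245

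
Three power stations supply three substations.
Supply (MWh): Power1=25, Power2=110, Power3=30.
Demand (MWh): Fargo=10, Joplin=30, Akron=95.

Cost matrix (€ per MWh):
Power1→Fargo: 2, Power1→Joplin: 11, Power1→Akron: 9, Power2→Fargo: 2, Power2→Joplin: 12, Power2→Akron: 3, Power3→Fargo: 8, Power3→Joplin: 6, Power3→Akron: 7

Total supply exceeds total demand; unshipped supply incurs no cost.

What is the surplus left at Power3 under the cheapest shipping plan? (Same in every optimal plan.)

An optimal plan:
  Power2->Fargo: 10 × €2 = €20
  Power2->Akron: 95 × €3 = €285
  Power3->Joplin: 30 × €6 = €180
Total cost = €485.
Power3 ships 30 of its 30, leaving 0.

0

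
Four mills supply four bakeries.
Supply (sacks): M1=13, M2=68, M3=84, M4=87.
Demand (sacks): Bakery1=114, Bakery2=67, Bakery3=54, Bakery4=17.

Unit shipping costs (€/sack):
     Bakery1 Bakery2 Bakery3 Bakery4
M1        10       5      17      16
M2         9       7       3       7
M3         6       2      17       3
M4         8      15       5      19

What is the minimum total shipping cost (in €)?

1286

An optimal shipping plan:
  M1->Bakery2: 13 × €5 = €65
  M2->Bakery1: 14 × €9 = €126
  M2->Bakery3: 54 × €3 = €162
  M3->Bakery1: 13 × €6 = €78
  M3->Bakery2: 54 × €2 = €108
  M3->Bakery4: 17 × €3 = €51
  M4->Bakery1: 87 × €8 = €696
Total = 65 + 126 + 162 + 78 + 108 + 51 + 696 = €1286.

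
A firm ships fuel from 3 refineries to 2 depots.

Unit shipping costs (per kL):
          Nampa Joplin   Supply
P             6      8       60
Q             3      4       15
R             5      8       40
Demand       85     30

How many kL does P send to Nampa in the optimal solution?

Optimal shipments:
  P→Nampa: 45 × 6 = 270
  P→Joplin: 15 × 8 = 120
  Q→Joplin: 15 × 4 = 60
  R→Nampa: 40 × 5 = 200
Total cost = 650.
So P→Nampa carries 45 kL.

45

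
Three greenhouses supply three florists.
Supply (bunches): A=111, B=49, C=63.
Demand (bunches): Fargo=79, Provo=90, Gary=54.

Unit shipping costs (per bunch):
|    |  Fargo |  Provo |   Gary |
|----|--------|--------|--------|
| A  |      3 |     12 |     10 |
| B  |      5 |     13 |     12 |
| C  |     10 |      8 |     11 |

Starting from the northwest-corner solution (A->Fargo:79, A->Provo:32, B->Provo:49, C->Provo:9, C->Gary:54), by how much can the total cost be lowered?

Current plan cost = 79·3 + 32·12 + 49·13 + 9·8 + 54·11 = 1924.
Optimal plan:
  A→Fargo: 57 × 3 = 171
  A→Gary: 54 × 10 = 540
  B→Fargo: 22 × 5 = 110
  B→Provo: 27 × 13 = 351
  C→Provo: 63 × 8 = 504
Optimal cost = 1676.
Saving = 1924 − 1676 = 248.

248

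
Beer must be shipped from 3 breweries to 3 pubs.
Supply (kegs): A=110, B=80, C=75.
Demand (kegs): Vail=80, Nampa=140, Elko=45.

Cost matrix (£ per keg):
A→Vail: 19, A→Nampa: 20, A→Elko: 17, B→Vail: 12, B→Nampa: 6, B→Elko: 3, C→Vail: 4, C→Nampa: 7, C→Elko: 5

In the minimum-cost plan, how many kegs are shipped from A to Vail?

5

Solving gives:
  A→Vail: 5 kegs
  A→Nampa: 105 kegs
  B→Nampa: 35 kegs
  B→Elko: 45 kegs
  C→Vail: 75 kegs
Total cost = £2840.
So A→Vail carries 5 kegs.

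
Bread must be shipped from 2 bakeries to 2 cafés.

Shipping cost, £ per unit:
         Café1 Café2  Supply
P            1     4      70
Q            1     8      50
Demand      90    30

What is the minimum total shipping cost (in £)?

210

One minimum-cost allocation:
  P→Café1: 40 × £1 = £40
  P→Café2: 30 × £4 = £120
  Q→Café1: 50 × £1 = £50
Total = 40 + 120 + 50 = £210.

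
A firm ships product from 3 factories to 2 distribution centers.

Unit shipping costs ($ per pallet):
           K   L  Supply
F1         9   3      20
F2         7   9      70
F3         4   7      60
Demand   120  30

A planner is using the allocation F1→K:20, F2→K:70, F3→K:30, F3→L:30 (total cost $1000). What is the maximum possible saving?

Current plan cost = 20·9 + 70·7 + 30·4 + 30·7 = $1000.
Optimal plan:
  F1 to L: 20 × $3 = $60
  F2 to K: 60 × $7 = $420
  F2 to L: 10 × $9 = $90
  F3 to K: 60 × $4 = $240
Optimal cost = $810.
Saving = 1000 − 810 = $190.

190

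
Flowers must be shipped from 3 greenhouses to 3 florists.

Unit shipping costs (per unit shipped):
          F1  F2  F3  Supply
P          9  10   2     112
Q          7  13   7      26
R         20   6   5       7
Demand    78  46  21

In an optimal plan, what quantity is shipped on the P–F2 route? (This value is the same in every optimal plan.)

Solving gives:
  P→F1: 52 × 9 = 468
  P→F2: 39 × 10 = 390
  P→F3: 21 × 2 = 42
  Q→F1: 26 × 7 = 182
  R→F2: 7 × 6 = 42
Total cost = 1124.
So P→F2 carries 39 bunches.

39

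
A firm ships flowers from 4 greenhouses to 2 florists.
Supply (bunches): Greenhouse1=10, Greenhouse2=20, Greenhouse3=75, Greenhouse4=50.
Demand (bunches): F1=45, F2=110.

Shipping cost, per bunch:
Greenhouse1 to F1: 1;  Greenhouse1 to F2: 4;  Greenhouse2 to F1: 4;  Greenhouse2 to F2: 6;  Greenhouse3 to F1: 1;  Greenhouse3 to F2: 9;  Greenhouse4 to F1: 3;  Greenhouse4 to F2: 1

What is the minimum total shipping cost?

Optimal allocation:
  Greenhouse1→F2: 10 bunches
  Greenhouse2→F2: 20 bunches
  Greenhouse3→F1: 45 bunches
  Greenhouse3→F2: 30 bunches
  Greenhouse4→F2: 50 bunches
Total cost = 525.
(Supply check: Greenhouse1 ships 10; Greenhouse2 ships 20; Greenhouse3 ships 75; Greenhouse4 ships 50.)

525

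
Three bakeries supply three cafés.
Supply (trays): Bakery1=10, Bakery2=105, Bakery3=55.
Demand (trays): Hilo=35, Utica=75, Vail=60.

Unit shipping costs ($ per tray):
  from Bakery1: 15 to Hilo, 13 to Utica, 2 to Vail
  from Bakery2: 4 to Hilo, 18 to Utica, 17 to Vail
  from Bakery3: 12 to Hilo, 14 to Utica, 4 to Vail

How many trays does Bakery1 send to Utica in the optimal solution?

0

Optimal shipments:
  Bakery1->Vail: 10 trays
  Bakery2->Hilo: 35 trays
  Bakery2->Utica: 70 trays
  Bakery3->Utica: 5 trays
  Bakery3->Vail: 50 trays
Total cost = $1690.
The route Bakery1→Utica is not used.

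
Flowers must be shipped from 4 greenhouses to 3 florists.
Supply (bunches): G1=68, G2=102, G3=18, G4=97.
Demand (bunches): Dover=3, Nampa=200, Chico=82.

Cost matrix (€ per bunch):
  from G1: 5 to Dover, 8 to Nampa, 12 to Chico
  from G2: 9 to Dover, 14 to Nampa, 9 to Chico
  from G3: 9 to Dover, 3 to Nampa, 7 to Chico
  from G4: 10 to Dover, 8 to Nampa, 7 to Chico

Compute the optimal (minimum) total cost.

2377

A cheapest plan:
  G1–Nampa: 68 × €8 = €544
  G2–Dover: 3 × €9 = €27
  G2–Nampa: 17 × €14 = €238
  G2–Chico: 82 × €9 = €738
  G3–Nampa: 18 × €3 = €54
  G4–Nampa: 97 × €8 = €776
Total = 544 + 27 + 238 + 738 + 54 + 776 = €2377.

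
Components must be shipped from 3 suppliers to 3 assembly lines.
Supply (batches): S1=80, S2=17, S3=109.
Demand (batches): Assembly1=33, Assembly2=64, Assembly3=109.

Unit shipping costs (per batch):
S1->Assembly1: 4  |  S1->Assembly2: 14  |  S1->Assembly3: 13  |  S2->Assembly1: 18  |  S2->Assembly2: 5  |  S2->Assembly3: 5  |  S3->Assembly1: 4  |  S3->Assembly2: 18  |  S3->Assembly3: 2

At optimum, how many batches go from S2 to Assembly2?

Optimal shipments:
  S1 to Assembly1: 33 batches
  S1 to Assembly2: 47 batches
  S2 to Assembly2: 17 batches
  S3 to Assembly3: 109 batches
Total cost = 1093.
So S2→Assembly2 carries 17 batches.

17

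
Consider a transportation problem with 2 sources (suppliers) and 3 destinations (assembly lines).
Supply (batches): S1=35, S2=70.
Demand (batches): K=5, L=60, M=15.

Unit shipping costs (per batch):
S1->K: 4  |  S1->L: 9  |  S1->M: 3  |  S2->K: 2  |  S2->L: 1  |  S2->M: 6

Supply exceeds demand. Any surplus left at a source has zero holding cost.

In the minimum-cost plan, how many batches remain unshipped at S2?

An optimal plan:
  S1→M: 15 × 3 = 45
  S2→K: 5 × 2 = 10
  S2→L: 60 × 1 = 60
Total cost = 115.
S2 ships 65 of its 70, leaving 5.

5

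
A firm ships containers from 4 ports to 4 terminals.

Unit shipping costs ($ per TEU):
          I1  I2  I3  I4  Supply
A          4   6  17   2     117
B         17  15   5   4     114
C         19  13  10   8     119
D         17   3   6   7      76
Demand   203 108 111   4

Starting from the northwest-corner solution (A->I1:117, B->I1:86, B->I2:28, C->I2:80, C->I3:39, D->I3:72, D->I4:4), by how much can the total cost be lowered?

Current plan cost = 117·4 + 86·17 + 28·15 + 80·13 + 39·10 + 72·6 + 4·7 = $4240.
Optimal plan:
  A to I1: 117 × $4 = $468
  B to I3: 111 × $5 = $555
  B to I4: 3 × $4 = $12
  C to I1: 86 × $19 = $1634
  C to I2: 32 × $13 = $416
  C to I4: 1 × $8 = $8
  D to I2: 76 × $3 = $228
Optimal cost = $3321.
Saving = 4240 − 3321 = $919.

919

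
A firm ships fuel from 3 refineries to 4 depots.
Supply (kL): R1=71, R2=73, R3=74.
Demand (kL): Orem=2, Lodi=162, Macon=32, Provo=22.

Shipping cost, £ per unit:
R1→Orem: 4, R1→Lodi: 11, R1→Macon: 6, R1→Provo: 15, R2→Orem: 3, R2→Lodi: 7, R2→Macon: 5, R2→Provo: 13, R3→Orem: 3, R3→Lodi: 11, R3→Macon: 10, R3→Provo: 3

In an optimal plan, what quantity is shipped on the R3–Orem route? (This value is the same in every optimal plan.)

2

The minimum-cost plan:
  R1 to Lodi: 39 × £11 = £429
  R1 to Macon: 32 × £6 = £192
  R2 to Lodi: 73 × £7 = £511
  R3 to Orem: 2 × £3 = £6
  R3 to Lodi: 50 × £11 = £550
  R3 to Provo: 22 × £3 = £66
Total cost = £1754.
So R3→Orem carries 2 kL.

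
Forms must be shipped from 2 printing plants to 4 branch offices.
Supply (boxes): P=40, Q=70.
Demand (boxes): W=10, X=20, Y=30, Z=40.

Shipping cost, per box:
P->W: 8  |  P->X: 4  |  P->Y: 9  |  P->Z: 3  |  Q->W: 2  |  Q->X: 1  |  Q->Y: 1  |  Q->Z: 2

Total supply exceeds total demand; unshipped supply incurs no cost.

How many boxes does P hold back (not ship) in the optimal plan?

10

An optimal plan:
  P to Z: 30 boxes
  Q to W: 10 boxes
  Q to X: 20 boxes
  Q to Y: 30 boxes
  Q to Z: 10 boxes
Total cost = 180.
P ships 30 of its 40, leaving 10.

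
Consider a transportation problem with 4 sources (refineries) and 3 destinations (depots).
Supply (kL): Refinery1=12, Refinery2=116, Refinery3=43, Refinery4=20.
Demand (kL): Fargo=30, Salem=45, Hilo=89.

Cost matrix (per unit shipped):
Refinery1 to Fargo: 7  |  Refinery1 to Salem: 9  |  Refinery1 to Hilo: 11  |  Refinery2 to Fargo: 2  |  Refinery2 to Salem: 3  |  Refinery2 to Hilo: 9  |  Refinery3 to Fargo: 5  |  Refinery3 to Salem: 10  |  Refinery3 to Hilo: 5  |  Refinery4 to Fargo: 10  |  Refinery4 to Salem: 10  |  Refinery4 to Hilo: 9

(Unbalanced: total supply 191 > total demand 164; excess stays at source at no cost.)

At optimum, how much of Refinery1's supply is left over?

12

An optimal plan:
  Refinery2 to Fargo: 30 kL
  Refinery2 to Salem: 45 kL
  Refinery2 to Hilo: 26 kL
  Refinery3 to Hilo: 43 kL
  Refinery4 to Hilo: 20 kL
Total cost = 824.
Refinery1 ships 0 of its 12, leaving 12.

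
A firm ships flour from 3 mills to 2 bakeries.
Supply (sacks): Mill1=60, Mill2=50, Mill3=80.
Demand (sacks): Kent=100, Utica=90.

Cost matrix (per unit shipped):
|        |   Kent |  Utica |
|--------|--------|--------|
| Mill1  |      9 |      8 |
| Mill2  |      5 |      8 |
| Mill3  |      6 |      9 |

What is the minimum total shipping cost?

An optimal shipping plan:
  Mill1–Utica: 60 × 8 = 480
  Mill2–Kent: 50 × 5 = 250
  Mill3–Kent: 50 × 6 = 300
  Mill3–Utica: 30 × 9 = 270
Total = 480 + 250 + 300 + 270 = 1300.

1300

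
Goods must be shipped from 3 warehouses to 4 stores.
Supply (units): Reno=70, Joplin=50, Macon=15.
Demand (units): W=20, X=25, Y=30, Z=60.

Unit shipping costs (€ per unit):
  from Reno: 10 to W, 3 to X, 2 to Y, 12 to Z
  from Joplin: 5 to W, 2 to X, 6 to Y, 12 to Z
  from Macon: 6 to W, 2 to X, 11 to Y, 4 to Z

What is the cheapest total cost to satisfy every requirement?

810

One minimum-cost allocation:
  Reno→Y: 30 × €2 = €60
  Reno→Z: 40 × €12 = €480
  Joplin→W: 20 × €5 = €100
  Joplin→X: 25 × €2 = €50
  Joplin→Z: 5 × €12 = €60
  Macon→Z: 15 × €4 = €60
Total = 60 + 480 + 100 + 50 + 60 + 60 = €810.
(Supply check: Reno ships 70; Joplin ships 50; Macon ships 15.)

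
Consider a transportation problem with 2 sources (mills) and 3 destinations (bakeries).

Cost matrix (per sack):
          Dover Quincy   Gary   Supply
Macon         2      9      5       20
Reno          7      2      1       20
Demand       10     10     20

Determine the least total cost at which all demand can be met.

100

Optimal allocation:
  Macon to Dover: 10 × 2 = 20
  Macon to Gary: 10 × 5 = 50
  Reno to Quincy: 10 × 2 = 20
  Reno to Gary: 10 × 1 = 10
Total = 20 + 50 + 20 + 10 = 100.
(Supply check: Macon ships 20; Reno ships 20.)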